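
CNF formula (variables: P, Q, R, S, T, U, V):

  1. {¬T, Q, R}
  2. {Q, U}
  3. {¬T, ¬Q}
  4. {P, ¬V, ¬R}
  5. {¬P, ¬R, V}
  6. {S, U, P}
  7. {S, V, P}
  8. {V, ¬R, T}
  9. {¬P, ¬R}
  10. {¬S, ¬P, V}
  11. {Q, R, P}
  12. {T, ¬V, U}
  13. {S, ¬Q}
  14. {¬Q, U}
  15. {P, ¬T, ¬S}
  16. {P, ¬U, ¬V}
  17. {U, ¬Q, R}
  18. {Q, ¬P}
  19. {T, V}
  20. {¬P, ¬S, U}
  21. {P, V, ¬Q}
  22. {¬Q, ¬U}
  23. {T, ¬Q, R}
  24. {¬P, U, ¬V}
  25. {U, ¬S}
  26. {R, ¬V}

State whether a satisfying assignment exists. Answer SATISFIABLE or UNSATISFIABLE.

UNSATISFIABLE

P = True:
  propagation gives R=False, Q=True, T=False; an empty clause results — contradiction.
P = False:
  Q = True:
    propagation gives T=False, S=True, U=True; an empty clause results — contradiction.
  Q = False:
    propagation gives U=True, R=True, V=False, S=True; an empty clause results — contradiction.
Every branch closes, so no satisfying assignment exists.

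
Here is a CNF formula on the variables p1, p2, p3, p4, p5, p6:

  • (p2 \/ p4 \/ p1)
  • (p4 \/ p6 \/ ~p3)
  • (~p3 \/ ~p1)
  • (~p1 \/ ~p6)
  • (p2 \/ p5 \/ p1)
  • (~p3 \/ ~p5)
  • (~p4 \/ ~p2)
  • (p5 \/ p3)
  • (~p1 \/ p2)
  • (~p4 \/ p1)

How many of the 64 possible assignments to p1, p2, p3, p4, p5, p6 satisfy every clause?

4

The models are:
  p1=0 p2=1 p3=0 p4=0 p5=1 p6=0
  p1=0 p2=1 p3=0 p4=0 p5=1 p6=1
  p1=0 p2=1 p3=1 p4=0 p5=0 p6=1
  p1=1 p2=1 p3=0 p4=0 p5=1 p6=0
Count: 4.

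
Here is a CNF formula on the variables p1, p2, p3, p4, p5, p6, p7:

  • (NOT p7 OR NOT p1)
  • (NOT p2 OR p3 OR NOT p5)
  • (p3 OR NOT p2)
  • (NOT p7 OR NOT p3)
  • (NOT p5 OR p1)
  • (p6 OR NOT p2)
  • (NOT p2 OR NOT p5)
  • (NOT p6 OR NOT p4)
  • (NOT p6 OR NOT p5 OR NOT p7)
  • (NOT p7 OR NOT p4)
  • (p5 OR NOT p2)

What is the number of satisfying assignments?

Case analysis on p2 and p5:
  p2=1, p5=1: a clause becomes empty — 0.
  p2=1, p5=0: a clause becomes empty — 0.
  p2=0, p5=1: p3 free; 3 ways for (p1,p4,p6,p7) × 2^1 = 6.
  p2=0, p5=0: 14 of the 32 assignments to (p1,p3,p4,p6,p7) work.
Total: 0 + 0 + 6 + 14 = 20.

20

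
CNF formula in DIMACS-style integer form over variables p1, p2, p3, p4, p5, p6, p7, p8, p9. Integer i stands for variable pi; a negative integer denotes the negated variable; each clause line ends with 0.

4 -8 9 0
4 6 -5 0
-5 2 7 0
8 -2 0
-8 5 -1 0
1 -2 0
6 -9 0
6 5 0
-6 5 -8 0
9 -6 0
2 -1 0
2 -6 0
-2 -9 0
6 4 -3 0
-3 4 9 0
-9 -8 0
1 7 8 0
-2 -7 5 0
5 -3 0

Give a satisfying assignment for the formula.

p4 occurs only positively in the remaining clauses — set p4 = True.
Branch on p1: take p1 = True.
  then p2 is forced to True.
  then p8 is forced to True.
  then p5 is forced to True.
  then p9 is forced to False.
  then p6 is forced to False.
p3, p7 are now unconstrained; take p3 = True, p7 = False.
Every clause has at least one true literal under this assignment.

p1=T, p2=T, p3=T, p4=T, p5=T, p6=F, p7=F, p8=T, p9=F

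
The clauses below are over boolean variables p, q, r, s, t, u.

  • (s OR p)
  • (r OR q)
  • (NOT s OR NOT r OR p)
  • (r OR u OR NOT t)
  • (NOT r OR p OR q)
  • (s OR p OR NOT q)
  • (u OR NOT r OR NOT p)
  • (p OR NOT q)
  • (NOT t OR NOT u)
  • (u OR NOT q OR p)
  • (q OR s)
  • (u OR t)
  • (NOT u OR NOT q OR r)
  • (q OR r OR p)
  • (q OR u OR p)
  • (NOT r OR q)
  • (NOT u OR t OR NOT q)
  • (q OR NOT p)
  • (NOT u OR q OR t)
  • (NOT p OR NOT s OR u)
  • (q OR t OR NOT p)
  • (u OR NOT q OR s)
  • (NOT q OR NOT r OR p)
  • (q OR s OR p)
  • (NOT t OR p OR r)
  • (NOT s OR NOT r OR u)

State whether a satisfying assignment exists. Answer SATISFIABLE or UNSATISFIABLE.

UNSATISFIABLE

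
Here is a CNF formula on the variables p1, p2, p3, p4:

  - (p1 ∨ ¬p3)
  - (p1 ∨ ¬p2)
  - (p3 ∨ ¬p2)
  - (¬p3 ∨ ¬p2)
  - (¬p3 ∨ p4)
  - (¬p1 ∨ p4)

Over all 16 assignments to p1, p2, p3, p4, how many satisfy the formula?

4

Satisfying assignments:
  p1=0 p2=0 p3=0 p4=0
  p1=0 p2=0 p3=0 p4=1
  p1=1 p2=0 p3=0 p4=1
  p1=1 p2=0 p3=1 p4=1
Count: 4.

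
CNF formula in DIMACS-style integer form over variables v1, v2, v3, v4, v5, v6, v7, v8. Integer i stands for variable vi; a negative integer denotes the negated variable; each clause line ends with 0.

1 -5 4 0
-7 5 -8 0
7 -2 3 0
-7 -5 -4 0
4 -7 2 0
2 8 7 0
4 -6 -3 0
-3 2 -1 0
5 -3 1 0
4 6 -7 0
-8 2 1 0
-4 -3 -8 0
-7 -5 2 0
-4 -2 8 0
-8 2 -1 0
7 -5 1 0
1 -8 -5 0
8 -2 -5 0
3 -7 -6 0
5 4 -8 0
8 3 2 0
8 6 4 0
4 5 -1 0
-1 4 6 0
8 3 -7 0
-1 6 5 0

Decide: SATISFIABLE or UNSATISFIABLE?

v8 = True:
  v1 = True:
    v4 = True:
      propagation gives v3=False, v7=True, v5=True; contradiction.
    v4 = False:
      propagation gives v5=True, v6=True, v3=False; contradiction.
  v1 = False:
    propagation gives v2=True, v5=False, v7=False, v3=True; an empty clause results — contradiction.
v8 = False:
  v4 = True:
    propagation gives v2=False, v7=True, v5=False, v3=True; an empty clause results — contradiction.
  v4 = False:
    propagation gives v6=True, v3=False, v7=False, v2=False; an empty clause results — contradiction.
Every branch closes, so no satisfying assignment exists.

UNSATISFIABLE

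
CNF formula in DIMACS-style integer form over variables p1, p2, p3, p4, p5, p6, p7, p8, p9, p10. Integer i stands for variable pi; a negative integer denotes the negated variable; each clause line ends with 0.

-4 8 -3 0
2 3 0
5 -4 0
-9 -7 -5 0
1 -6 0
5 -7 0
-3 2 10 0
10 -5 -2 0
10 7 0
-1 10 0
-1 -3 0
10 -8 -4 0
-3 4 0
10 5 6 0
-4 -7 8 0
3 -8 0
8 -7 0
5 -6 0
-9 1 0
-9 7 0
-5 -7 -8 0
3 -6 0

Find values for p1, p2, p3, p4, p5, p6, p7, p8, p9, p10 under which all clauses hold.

p1 = False, p2 = True, p3 = False, p4 = False, p5 = True, p6 = False, p7 = False, p8 = False, p9 = False, p10 = True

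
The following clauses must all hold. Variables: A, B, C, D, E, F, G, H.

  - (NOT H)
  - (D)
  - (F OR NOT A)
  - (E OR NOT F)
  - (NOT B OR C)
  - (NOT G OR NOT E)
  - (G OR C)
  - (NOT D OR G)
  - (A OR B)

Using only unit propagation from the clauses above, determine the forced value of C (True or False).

True

(NOT H) stands alone — H = False.
Unit clause (D) sets D = True.
In (G OR NOT D), NOT D is now false; G must hold, so G = True.
(NOT E OR NOT G): since G = True, the clause reduces to (NOT E). E = False.
(E OR NOT F): since E = False, the clause reduces to (NOT F). F = False.
From (F OR NOT A) and F = False: A = False.
(B OR A) with A = False leaves only B, so B = True.
In (NOT B OR C), NOT B is now false; C must hold, so C = True.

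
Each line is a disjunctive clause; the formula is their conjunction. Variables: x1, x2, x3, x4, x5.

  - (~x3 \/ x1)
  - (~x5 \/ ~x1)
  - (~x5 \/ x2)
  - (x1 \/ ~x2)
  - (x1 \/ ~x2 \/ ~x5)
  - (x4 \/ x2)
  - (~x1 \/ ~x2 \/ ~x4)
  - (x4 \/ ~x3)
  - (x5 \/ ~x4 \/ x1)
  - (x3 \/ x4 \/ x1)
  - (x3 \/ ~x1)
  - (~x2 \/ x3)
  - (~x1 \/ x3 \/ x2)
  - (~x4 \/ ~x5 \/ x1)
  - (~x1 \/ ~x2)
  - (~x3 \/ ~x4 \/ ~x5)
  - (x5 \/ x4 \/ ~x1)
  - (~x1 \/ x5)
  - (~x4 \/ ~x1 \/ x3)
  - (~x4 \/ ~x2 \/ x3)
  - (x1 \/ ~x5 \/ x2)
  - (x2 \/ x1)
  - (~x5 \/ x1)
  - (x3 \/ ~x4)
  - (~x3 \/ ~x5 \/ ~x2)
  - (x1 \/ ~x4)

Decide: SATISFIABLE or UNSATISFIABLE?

x1 = True:
  propagation gives x5=False; an empty clause results — contradiction.
x1 = False:
  propagation gives x3=False, x2=False; an empty clause results — contradiction.
Every branch closes, so no satisfying assignment exists.

UNSATISFIABLE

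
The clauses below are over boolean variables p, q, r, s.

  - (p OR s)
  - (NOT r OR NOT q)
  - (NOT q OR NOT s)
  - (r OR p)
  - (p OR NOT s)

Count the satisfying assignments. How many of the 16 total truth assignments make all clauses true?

Satisfying assignments:
  p=T q=F r=F s=F
  p=T q=F r=F s=T
  p=T q=F r=T s=F
  p=T q=F r=T s=T
  p=T q=T r=F s=F
That's 5 in total.

5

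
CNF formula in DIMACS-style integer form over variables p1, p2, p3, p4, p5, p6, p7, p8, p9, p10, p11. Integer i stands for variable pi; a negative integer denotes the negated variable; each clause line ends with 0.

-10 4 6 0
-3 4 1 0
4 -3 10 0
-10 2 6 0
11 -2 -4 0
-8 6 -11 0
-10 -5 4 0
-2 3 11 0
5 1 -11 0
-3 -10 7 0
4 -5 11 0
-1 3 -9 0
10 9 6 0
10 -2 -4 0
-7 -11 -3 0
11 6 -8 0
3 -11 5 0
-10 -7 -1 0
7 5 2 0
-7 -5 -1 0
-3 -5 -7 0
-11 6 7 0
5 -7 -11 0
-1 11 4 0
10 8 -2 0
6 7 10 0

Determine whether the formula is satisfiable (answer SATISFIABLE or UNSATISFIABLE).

SATISFIABLE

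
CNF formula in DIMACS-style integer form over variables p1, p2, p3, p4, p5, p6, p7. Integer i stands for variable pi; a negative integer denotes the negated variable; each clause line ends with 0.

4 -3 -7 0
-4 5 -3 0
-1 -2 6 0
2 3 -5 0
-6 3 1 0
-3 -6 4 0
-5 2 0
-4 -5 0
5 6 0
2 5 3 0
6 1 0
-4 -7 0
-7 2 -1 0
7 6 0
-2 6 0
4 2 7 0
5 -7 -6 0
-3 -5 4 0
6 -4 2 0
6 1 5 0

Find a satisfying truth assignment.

p1=True  p2=True  p3=False  p4=False  p5=True  p6=True  p7=False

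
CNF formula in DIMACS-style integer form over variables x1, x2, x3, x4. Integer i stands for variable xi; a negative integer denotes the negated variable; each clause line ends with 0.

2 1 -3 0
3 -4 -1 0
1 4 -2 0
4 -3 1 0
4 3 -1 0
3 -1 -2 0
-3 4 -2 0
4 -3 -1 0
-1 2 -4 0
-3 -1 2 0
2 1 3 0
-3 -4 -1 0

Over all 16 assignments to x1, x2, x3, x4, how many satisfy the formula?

2

The models are:
  x1=0 x2=1 x3=0 x4=1
  x1=0 x2=1 x3=1 x4=1
Count: 2.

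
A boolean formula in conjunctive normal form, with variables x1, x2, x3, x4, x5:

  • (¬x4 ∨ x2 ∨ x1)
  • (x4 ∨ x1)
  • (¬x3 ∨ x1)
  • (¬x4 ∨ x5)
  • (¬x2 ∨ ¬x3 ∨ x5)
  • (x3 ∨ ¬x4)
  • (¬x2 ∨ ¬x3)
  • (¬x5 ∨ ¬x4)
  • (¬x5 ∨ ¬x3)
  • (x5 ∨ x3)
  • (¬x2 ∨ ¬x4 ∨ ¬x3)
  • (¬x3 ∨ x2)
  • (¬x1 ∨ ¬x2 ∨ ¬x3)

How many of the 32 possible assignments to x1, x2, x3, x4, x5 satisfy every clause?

2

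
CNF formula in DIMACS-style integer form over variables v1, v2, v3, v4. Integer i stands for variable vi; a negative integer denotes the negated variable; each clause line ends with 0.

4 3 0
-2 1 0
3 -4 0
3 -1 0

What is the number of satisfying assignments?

6

Satisfying assignments:
  v1=F v2=F v3=T v4=F
  v1=F v2=F v3=T v4=T
  v1=T v2=F v3=T v4=F
  v1=T v2=F v3=T v4=T
  v1=T v2=T v3=T v4=F
  v1=T v2=T v3=T v4=T
That's 6 in total.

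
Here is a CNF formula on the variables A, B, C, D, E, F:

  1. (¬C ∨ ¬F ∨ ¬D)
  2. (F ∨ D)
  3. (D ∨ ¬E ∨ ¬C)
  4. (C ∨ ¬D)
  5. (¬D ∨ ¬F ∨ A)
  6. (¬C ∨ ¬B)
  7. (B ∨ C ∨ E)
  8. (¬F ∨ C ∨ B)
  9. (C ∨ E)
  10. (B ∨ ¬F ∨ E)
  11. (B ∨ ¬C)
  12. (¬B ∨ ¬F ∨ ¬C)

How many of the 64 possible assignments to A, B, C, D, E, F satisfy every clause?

2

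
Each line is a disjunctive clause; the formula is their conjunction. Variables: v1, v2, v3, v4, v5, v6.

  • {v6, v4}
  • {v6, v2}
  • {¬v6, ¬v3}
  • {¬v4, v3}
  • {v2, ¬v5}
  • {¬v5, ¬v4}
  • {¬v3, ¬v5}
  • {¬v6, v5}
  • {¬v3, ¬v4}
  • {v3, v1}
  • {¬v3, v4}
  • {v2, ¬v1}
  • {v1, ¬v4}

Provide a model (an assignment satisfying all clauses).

Pure literal: v2 appears only positively; assign v2 = True.
Try v1 = True.
Set v3 = False and propagate.
  then v4 is forced to False.
  then v6 is forced to True.
  then v5 is forced to True.

v1 = 1, v2 = 1, v3 = 0, v4 = 0, v5 = 1, v6 = 1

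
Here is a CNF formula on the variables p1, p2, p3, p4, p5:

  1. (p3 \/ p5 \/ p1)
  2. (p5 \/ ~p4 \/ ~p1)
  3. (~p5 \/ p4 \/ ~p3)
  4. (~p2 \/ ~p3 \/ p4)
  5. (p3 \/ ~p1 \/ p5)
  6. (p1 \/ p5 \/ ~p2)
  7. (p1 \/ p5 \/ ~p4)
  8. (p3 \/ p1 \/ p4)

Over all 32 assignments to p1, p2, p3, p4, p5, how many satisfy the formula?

Case analysis on p1 and p5:
  p1=T, p5=T: p2 free; 3 ways for (p3,p4) × 2^1 = 6.
  p1=T, p5=F: remaining (p2,p3,p4) ∈ {(F,T,F)} — 1.
  p1=F, p5=T: remaining (p2,p3,p4) ∈ {(F,F,T); (F,T,T); (T,F,T); (T,T,T)} — 4.
  p1=F, p5=F: remaining (p2,p3,p4) ∈ {(F,T,F)} — 1.
Total: 6 + 1 + 4 + 1 = 12.

12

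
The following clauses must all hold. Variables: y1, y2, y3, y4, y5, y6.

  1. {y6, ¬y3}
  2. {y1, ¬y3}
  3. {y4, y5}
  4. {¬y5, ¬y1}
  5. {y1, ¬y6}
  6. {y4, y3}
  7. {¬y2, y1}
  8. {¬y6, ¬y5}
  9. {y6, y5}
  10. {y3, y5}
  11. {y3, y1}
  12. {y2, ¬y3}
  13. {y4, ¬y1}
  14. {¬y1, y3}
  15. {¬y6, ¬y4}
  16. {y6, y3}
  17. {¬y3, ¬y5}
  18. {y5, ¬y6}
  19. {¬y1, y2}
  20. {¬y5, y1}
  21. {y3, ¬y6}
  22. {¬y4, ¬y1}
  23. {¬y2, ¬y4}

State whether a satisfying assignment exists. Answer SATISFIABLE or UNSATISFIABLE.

y1 = True:
  propagation gives y5=False, y4=True; an empty clause results — contradiction.
y1 = False:
  propagation gives y3=False; an empty clause results — contradiction.
Every branch closes, so no satisfying assignment exists.

UNSATISFIABLE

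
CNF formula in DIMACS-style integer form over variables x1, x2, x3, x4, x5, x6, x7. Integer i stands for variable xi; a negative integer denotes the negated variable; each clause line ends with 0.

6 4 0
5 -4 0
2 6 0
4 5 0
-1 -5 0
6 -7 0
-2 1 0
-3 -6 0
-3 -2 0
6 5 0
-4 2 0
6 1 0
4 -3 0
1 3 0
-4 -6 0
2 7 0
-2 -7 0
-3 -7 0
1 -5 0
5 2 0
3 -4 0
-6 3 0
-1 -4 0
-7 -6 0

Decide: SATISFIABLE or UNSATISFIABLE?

x6 = True:
  propagation gives x3=False; an empty clause results — contradiction.
x6 = False:
  propagation gives x4=True, x5=True, x2=True, x1=False; an empty clause results — contradiction.
Every branch closes, so no satisfying assignment exists.

UNSATISFIABLE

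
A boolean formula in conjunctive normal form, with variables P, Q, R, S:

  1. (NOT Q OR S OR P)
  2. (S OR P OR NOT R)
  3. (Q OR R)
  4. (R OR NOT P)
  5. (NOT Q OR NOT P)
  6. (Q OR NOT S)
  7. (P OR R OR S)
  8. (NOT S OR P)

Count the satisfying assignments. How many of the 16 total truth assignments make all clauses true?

1

The models are:
  P=1 Q=0 R=1 S=0
Count: 1.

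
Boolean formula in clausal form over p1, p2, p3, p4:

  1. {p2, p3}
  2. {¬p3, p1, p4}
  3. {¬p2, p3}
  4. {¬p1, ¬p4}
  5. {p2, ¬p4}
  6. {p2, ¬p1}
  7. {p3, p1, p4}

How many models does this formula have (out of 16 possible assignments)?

2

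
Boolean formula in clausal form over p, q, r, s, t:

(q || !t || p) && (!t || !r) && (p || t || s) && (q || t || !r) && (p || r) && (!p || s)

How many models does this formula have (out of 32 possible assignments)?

6

Satisfying assignments:
  p=F q=T r=T s=T t=F
  p=T q=F r=F s=T t=F
  p=T q=F r=F s=T t=T
  p=T q=T r=F s=T t=F
  p=T q=T r=F s=T t=T
  p=T q=T r=T s=T t=F
That's 6 in total.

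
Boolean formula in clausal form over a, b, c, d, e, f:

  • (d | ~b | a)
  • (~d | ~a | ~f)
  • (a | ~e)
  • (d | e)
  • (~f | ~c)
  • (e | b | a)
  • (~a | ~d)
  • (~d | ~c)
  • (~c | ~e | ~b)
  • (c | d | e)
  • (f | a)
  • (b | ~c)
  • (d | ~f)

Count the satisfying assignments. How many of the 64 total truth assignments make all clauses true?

The models are:
  a=F b=T c=F d=T e=F f=T
  a=T b=F c=F d=F e=T f=F
  a=T b=T c=F d=F e=T f=F
That's 3 in total.

3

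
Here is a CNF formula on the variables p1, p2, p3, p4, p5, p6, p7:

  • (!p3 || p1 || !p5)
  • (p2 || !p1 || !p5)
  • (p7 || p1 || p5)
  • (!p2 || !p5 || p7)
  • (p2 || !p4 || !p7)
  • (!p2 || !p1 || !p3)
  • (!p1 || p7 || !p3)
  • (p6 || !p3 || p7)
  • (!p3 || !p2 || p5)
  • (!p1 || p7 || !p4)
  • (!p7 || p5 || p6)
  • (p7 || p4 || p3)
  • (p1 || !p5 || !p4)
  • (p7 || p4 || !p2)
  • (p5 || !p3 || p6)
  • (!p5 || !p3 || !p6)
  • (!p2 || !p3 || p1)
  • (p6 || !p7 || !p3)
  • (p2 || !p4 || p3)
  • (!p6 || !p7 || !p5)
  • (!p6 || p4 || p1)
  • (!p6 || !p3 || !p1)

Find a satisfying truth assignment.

p1=True, p2=True, p3=False, p4=False, p5=False, p6=True, p7=True

Branch on p1: take p1 = True.
Set p2 = True and propagate.
  then p3 is forced to False.
Branch on p4: take p4 = False.
  then p7 is forced to True.
The remaining clauses are satisfied by p5 = False, p6 = True.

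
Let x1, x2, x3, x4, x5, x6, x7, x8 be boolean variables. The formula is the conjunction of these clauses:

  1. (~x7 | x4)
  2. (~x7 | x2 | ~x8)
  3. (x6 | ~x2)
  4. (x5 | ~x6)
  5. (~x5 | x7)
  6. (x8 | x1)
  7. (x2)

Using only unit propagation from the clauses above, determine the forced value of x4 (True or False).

True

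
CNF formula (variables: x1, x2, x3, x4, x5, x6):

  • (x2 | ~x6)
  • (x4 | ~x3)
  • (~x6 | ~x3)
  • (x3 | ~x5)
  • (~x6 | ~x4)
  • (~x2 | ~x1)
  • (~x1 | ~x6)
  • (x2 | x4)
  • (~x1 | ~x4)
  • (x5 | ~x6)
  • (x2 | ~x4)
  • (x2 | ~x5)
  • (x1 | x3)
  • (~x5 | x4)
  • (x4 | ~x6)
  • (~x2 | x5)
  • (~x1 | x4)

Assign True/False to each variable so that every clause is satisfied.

x1=False, x2=True, x3=True, x4=True, x5=True, x6=False

x6 occurs only negated in the remaining clauses — set x6 = False.
Set x1 = False and propagate.
  then x3 is forced to True.
  then x4 is forced to True.
  then x2 is forced to True.
  then x5 is forced to True.
Every clause has at least one true literal under this assignment.
Check each clause:
  1. (x2 | ~x6) — x2 is true.
  2. (~x3 | x4) — x4 is true.
  3. (~x3 | ~x6) — ~x6 is true.
  4. (x3 | ~x5) — x3 is true.
  5. (~x6 | ~x4) — ~x6 is true.
  6. (~x2 | ~x1) — ~x1 is true.
  7. (~x1 | ~x6) — ~x6 is true.
  8. (x2 | x4) — x2 is true.
  9. (~x4 | ~x1) — ~x1 is true.
  10. (~x6 | x5) — ~x6 is true.
  11. (x2 | ~x4) — x2 is true.
  12. (~x5 | x2) — x2 is true.
  13. (x3 | x1) — x3 is true.
  14. (x4 | ~x5) — x4 is true.
  15. (~x6 | x4) — ~x6 is true.
  16. (x5 | ~x2) — x5 is true.
  17. (x4 | ~x1) — x4 is true.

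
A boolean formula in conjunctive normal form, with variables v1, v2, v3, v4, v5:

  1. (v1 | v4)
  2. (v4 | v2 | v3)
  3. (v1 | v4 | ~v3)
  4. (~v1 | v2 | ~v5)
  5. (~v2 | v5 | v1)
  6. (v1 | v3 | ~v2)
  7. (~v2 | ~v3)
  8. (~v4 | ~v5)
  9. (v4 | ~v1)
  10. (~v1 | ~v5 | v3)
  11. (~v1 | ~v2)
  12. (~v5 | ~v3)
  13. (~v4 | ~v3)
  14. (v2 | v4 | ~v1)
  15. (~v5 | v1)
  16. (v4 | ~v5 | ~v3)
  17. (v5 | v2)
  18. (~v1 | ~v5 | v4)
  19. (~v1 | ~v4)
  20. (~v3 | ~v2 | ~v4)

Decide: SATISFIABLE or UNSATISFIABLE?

UNSATISFIABLE

v1 = True:
  propagation gives v4=True; an empty clause results — contradiction.
v1 = False:
  propagation gives v4=True, v5=False, v2=False; an empty clause results — contradiction.
Every branch closes, so no satisfying assignment exists.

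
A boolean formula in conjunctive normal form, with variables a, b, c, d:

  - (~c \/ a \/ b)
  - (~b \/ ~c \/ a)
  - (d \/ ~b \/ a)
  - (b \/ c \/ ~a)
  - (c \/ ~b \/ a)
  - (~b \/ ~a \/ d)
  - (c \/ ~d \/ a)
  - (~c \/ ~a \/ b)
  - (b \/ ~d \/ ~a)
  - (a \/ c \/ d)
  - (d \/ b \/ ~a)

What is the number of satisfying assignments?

2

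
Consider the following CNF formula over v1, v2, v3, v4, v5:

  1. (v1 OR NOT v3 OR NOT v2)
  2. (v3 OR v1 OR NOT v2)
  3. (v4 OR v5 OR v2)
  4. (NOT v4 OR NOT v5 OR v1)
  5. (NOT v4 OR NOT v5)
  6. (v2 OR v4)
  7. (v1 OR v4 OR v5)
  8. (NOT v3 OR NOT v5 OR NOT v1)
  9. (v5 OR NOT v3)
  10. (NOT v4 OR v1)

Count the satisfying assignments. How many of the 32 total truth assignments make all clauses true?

4

The models are:
  v1=1 v2=0 v3=0 v4=1 v5=0
  v1=1 v2=1 v3=0 v4=0 v5=0
  v1=1 v2=1 v3=0 v4=0 v5=1
  v1=1 v2=1 v3=0 v4=1 v5=0
Count: 4.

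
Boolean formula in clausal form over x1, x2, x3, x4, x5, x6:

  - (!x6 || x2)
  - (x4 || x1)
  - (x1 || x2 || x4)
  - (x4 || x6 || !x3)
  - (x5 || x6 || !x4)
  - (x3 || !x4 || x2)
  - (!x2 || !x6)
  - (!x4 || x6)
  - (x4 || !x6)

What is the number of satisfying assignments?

Satisfying assignments:
  x1=1 x2=0 x3=0 x4=0 x5=0 x6=0
  x1=1 x2=0 x3=0 x4=0 x5=1 x6=0
  x1=1 x2=1 x3=0 x4=0 x5=0 x6=0
  x1=1 x2=1 x3=0 x4=0 x5=1 x6=0
Count: 4.

4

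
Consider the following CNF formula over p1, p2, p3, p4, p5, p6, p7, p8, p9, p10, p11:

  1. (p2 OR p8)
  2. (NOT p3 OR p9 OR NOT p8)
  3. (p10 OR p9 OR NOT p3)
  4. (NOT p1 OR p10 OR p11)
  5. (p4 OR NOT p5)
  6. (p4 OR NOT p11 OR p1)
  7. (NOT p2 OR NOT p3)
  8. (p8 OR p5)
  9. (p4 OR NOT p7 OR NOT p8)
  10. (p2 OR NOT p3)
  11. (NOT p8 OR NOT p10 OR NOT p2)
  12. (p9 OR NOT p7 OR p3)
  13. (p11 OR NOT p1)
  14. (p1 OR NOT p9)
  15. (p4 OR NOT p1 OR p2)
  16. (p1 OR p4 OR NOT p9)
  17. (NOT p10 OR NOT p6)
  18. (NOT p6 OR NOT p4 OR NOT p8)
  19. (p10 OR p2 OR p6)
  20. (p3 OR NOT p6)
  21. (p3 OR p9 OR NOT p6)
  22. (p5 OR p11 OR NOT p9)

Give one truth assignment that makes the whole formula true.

p1=F, p2=T, p3=F, p4=T, p5=T, p6=F, p7=F, p8=F, p9=F, p10=F, p11=T

p7 occurs only negated in the remaining clauses — set p7 = False.
Set p1 = False and propagate.
  then p9 is forced to False.
Set p2 = True and propagate.
  then p3 is forced to False.
  then p6 is forced to False.
Branch on p4: take p4 = True.
The remaining clauses are satisfied by p5 = True, p8 = False, p10 = False, p11 = True.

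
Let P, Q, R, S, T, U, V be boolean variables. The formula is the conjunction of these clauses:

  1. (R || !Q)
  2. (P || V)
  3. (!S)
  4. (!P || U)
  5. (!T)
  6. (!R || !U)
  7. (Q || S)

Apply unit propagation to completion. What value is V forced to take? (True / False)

(!S) is a unit clause: S = False.
(!T) stands alone — T = False.
(Q || S) with S = False leaves only Q, so Q = True.
(!Q || R) with Q = True leaves only R, so R = True.
From (!U || !R) and R = True: U = False.
In (!P || U), U is now false; !P must hold, so P = False.
From (V || P) and P = False: V = True.

True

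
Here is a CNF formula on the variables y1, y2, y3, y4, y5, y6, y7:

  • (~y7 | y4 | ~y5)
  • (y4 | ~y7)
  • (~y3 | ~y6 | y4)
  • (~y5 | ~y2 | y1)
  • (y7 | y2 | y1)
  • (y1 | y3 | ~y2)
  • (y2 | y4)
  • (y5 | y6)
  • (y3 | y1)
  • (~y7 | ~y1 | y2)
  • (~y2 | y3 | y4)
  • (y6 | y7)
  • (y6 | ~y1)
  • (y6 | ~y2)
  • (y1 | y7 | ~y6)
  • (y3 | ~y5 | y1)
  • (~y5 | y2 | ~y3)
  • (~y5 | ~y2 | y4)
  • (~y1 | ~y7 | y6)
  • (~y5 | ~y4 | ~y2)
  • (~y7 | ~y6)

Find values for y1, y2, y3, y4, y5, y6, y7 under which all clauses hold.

y1=True, y2=False, y3=False, y4=True, y5=True, y6=True, y7=False

Try y1 = True.
  then y6 is forced to True.
  then y7 is forced to False.
The remaining clauses are satisfied by y2 = False, y3 = False, y4 = True, y5 = True.
Check each clause:
  1. (~y5 | y4 | ~y7) — ~y7 is true.
  2. (~y7 | y4) — ~y7 is true.
  3. (~y6 | y4 | ~y3) — y4 is true.
  4. (y1 | ~y2 | ~y5) — y1 is true.
  5. (y2 | y7 | y1) — y1 is true.
  6. (~y2 | y1 | y3) — y1 is true.
  7. (y2 | y4) — y4 is true.
  8. (y6 | y5) — y5 is true.
  9. (y1 | y3) — y1 is true.
  10. (~y1 | y2 | ~y7) — ~y7 is true.
  11. (~y2 | y3 | y4) — y4 is true.
  12. (y7 | y6) — y6 is true.
  13. (~y1 | y6) — y6 is true.
  14. (y6 | ~y2) — ~y2 is true.
  15. (y7 | y1 | ~y6) — y1 is true.
  16. (~y5 | y3 | y1) — y1 is true.
  17. (~y5 | ~y3 | y2) — ~y3 is true.
  18. (~y2 | y4 | ~y5) — y4 is true.
  19. (~y1 | y6 | ~y7) — ~y7 is true.
  20. (~y4 | ~y5 | ~y2) — ~y2 is true.
  21. (~y6 | ~y7) — ~y7 is true.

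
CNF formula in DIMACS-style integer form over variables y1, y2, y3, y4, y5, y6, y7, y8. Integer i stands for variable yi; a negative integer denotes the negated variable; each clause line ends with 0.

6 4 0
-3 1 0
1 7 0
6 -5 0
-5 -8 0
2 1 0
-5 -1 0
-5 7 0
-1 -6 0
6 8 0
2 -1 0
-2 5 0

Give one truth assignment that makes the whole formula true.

y1=False, y2=True, y3=False, y4=False, y5=True, y6=True, y7=True, y8=False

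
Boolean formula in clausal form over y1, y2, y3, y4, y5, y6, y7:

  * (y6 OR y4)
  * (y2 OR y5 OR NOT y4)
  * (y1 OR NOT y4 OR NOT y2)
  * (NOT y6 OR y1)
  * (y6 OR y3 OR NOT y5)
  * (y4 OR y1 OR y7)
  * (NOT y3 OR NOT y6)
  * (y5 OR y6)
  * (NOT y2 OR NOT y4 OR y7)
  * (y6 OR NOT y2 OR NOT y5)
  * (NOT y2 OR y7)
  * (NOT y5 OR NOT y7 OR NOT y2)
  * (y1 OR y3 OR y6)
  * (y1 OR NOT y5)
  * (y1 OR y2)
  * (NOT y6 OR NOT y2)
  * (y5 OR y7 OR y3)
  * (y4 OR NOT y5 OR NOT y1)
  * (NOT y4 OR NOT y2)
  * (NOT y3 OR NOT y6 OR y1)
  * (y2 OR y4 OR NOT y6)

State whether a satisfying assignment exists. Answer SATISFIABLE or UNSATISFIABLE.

SATISFIABLE

Set y1 = True and propagate.
Try y2 = False.
Set y3 = False and propagate.
For the remaining variables, y4 = True, y5 = True, y6 = True, y7 = True works.
So y1=True, y2=False, y3=False, y4=True, y5=True, y6=True, y7=True is a satisfying assignment.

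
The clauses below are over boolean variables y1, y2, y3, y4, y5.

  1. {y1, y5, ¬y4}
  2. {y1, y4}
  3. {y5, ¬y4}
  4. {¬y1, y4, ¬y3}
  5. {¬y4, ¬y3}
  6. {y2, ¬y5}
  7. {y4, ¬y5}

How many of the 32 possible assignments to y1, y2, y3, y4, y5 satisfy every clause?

4

Satisfying assignments:
  y1=F y2=T y3=F y4=T y5=T
  y1=T y2=F y3=F y4=F y5=F
  y1=T y2=T y3=F y4=F y5=F
  y1=T y2=T y3=F y4=T y5=T
Count: 4.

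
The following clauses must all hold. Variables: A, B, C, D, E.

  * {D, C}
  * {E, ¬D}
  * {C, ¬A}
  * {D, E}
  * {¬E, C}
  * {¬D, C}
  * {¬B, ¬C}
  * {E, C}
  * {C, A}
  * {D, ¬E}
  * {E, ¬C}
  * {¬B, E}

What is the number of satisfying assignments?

2

The models are:
  A=F B=F C=T D=T E=T
  A=T B=F C=T D=T E=T
Count: 2.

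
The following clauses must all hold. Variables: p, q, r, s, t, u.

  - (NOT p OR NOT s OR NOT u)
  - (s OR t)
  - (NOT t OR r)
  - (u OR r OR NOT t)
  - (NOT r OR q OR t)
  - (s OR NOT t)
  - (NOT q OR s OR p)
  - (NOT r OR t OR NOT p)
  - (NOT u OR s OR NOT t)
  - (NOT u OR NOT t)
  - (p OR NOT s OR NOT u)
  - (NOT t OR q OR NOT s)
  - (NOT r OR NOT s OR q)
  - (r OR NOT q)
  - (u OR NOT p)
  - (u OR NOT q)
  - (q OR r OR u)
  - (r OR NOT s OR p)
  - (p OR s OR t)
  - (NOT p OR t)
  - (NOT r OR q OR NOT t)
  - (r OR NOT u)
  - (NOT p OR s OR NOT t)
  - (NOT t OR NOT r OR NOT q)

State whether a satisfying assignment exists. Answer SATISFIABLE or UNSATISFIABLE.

UNSATISFIABLE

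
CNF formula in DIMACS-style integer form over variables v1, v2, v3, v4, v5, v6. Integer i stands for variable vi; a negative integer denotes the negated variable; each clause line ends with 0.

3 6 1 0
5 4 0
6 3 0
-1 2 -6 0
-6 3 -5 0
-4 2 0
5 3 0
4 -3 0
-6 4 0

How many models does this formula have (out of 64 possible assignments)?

8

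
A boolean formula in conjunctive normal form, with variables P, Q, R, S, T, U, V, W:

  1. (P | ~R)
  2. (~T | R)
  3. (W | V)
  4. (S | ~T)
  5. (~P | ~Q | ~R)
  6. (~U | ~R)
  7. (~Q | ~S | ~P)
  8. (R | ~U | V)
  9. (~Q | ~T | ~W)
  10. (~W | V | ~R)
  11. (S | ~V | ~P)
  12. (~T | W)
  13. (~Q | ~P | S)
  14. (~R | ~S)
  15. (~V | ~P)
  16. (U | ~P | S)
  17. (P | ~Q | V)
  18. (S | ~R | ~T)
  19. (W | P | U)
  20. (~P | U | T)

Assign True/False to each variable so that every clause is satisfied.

Branch on P: take P = False.
  then R is forced to False.
  then T is forced to False.
The remaining clauses are satisfied by Q = True, S = True, U = True, V = True, W = False.

P=0  Q=1  R=0  S=1  T=0  U=1  V=1  W=0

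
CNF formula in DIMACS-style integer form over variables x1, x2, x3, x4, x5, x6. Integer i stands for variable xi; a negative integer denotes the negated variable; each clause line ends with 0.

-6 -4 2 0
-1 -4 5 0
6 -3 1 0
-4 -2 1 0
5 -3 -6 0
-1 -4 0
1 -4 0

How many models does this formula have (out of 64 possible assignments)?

24

Case analysis on x1 and x4:
  x1=1, x4=1: a clause becomes empty — 0.
  x1=1, x4=0: x2 free; 7 ways for (x3,x5,x6) × 2^1 = 14.
  x1=0, x4=1: a clause becomes empty — 0.
  x1=0, x4=0: x2 free; 5 ways for (x3,x5,x6) × 2^1 = 10.
Total: 0 + 14 + 0 + 10 = 24.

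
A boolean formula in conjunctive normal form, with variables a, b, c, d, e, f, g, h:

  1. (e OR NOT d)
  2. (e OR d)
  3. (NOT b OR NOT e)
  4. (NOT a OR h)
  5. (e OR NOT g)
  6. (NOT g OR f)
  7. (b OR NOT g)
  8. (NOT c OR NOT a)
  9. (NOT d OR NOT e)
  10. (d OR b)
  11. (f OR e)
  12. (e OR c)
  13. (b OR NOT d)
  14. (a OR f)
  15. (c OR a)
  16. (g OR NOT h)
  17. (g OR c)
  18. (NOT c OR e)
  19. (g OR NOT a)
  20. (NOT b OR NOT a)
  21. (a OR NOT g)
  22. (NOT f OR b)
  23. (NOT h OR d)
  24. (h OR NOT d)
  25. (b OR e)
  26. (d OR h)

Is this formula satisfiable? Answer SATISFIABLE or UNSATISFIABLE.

e = True:
  propagation gives b=False, g=False, d=False; an empty clause results — contradiction.
e = False:
  propagation gives d=False; an empty clause results — contradiction.
Every branch closes, so no satisfying assignment exists.

UNSATISFIABLE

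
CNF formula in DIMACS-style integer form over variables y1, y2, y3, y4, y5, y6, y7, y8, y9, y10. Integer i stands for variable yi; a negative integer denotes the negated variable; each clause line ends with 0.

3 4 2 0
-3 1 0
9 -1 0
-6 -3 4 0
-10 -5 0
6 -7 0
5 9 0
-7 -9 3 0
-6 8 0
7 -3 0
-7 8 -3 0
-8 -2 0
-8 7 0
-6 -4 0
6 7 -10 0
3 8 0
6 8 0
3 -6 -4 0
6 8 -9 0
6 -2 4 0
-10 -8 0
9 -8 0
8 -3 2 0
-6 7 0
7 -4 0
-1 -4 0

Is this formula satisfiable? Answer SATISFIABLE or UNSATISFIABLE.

UNSATISFIABLE

y6 = True:
  propagation gives y8=True, y2=False, y7=True, y4=False; an empty clause results — contradiction.
y6 = False:
  propagation gives y7=False, y3=False, y8=False; an empty clause results — contradiction.
Every branch closes, so no satisfying assignment exists.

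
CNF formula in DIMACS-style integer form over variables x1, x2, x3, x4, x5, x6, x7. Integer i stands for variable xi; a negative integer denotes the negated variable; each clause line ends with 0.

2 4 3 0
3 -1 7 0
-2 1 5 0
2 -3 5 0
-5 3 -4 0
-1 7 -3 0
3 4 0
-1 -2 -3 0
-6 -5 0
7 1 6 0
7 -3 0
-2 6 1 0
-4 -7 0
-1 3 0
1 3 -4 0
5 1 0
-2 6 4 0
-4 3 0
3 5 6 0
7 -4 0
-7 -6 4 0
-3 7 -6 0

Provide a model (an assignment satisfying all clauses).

x1=1  x2=0  x3=1  x4=0  x5=1  x6=0  x7=1

Check each clause:
  1. (x4 OR x3 OR x2) — x3 is true.
  2. (NOT x1 OR x7 OR x3) — x3 is true.
  3. (x5 OR NOT x2 OR x1) — x1 is true.
  4. (x5 OR x2 OR NOT x3) — x5 is true.
  5. (NOT x5 OR NOT x4 OR x3) — x3 is true.
  6. (NOT x3 OR NOT x1 OR x7) — x7 is true.
  7. (x4 OR x3) — x3 is true.
  8. (NOT x3 OR NOT x2 OR NOT x1) — NOT x2 is true.
  9. (NOT x5 OR NOT x6) — NOT x6 is true.
  10. (x7 OR x6 OR x1) — x1 is true.
  11. (NOT x3 OR x7) — x7 is true.
  12. (x1 OR NOT x2 OR x6) — x1 is true.
  13. (NOT x7 OR NOT x4) — NOT x4 is true.
  14. (x3 OR NOT x1) — x3 is true.
  15. (x1 OR x3 OR NOT x4) — x1 is true.
  16. (x1 OR x5) — x1 is true.
  17. (x4 OR NOT x2 OR x6) — NOT x2 is true.
  18. (NOT x4 OR x3) — x3 is true.
  19. (x5 OR x3 OR x6) — x3 is true.
  20. (NOT x4 OR x7) — NOT x4 is true.
  21. (x4 OR NOT x6 OR NOT x7) — NOT x6 is true.
  22. (NOT x6 OR NOT x3 OR x7) — NOT x6 is true.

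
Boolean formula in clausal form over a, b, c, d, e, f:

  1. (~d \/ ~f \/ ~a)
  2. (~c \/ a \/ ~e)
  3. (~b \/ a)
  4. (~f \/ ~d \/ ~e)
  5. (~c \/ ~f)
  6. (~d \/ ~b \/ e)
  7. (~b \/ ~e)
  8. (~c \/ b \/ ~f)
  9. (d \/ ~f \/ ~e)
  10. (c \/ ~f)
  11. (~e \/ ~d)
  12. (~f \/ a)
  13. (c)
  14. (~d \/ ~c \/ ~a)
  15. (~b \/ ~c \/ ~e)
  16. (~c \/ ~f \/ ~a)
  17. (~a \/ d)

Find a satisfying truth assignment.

a = False, b = False, c = True, d = False, e = False, f = False

Check each clause:
  1. (~d \/ ~f \/ ~a) — ~f is true.
  2. (a \/ ~e \/ ~c) — ~e is true.
  3. (~b \/ a) — ~b is true.
  4. (~e \/ ~d \/ ~f) — ~f is true.
  5. (~c \/ ~f) — ~f is true.
  6. (~b \/ e \/ ~d) — ~d is true.
  7. (~e \/ ~b) — ~e is true.
  8. (b \/ ~c \/ ~f) — ~f is true.
  9. (~e \/ ~f \/ d) — ~f is true.
  10. (~f \/ c) — ~f is true.
  11. (~d \/ ~e) — ~e is true.
  12. (~f \/ a) — ~f is true.
  13. (c) — c is true.
  14. (~c \/ ~d \/ ~a) — ~d is true.
  15. (~c \/ ~e \/ ~b) — ~e is true.
  16. (~a \/ ~f \/ ~c) — ~f is true.
  17. (d \/ ~a) — ~a is true.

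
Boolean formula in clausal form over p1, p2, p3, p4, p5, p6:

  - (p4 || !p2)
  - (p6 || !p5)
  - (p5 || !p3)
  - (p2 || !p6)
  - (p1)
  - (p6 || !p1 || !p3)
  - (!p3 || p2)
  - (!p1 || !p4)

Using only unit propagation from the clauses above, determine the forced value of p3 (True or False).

(p1) is a unit clause: p1 = True.
(!p4 || !p1) with p1 = True leaves only !p4, so p4 = False.
In (p4 || !p2), p4 is now false; !p2 must hold, so p2 = False.
(!p6 || p2) with p2 = False leaves only !p6, so p6 = False.
In (p6 || !p5), p6 is now false; !p5 must hold, so p5 = False.
In (!p3 || p5), p5 is now false; !p3 must hold, so p3 = False.

False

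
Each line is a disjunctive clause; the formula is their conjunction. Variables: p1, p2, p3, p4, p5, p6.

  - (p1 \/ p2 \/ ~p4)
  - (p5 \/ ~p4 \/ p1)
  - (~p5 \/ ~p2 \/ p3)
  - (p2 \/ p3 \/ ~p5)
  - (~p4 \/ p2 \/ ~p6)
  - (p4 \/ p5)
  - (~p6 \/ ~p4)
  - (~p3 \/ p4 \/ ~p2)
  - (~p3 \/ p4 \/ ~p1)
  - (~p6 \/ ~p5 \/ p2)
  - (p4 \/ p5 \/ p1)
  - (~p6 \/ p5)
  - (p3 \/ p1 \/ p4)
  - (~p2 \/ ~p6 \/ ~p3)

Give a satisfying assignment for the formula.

p1=T, p2=F, p3=T, p4=T, p5=F, p6=F

p6 occurs only negated in the remaining clauses — set p6 = False.
Branch on p1: take p1 = True.
Branch on p2: take p2 = False.
Branch on p3: take p3 = True.
  then p4 is forced to True.
p5 is now unconstrained; take p5 = False.
Every clause has at least one true literal under this assignment.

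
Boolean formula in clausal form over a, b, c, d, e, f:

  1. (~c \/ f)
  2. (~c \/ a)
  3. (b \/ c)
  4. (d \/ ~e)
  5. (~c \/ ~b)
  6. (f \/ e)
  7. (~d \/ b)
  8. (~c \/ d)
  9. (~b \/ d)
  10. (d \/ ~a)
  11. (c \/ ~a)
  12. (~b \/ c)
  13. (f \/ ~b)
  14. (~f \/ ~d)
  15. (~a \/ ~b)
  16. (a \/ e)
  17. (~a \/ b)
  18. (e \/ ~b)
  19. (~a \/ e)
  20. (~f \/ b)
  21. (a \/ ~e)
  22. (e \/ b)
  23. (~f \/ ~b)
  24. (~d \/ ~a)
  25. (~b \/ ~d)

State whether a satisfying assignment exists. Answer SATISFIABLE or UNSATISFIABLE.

UNSATISFIABLE

b = True:
  propagation gives c=False; an empty clause results — contradiction.
b = False:
  propagation gives c=True, f=True; an empty clause results — contradiction.
Every branch closes, so no satisfying assignment exists.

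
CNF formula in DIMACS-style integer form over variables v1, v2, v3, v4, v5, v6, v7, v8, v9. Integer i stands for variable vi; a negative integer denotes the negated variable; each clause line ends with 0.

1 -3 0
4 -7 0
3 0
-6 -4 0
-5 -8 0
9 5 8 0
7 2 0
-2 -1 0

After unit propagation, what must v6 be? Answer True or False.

(v3) is a unit clause: v3 = True.
(¬v3 ∨ v1) with v3 = True leaves only v1, so v1 = True.
(¬v1 ∨ ¬v2) with v1 = True leaves only ¬v2, so v2 = False.
(v2 ∨ v7) with v2 = False leaves only v7, so v7 = True.
In (¬v7 ∨ v4), ¬v7 is now false; v4 must hold, so v4 = True.
From (¬v4 ∨ ¬v6) and v4 = True: v6 = False.

False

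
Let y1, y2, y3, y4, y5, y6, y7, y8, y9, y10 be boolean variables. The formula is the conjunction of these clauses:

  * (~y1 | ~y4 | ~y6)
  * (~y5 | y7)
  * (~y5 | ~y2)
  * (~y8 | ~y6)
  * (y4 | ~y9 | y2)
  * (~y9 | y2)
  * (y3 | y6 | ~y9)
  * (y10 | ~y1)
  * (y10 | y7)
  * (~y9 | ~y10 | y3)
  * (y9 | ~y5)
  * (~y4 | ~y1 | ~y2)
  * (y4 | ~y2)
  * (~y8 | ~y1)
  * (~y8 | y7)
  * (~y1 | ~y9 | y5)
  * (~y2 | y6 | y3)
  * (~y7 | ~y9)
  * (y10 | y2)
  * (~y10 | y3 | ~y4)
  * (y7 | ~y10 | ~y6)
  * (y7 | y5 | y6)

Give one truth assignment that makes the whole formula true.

Pure literal: y1 appears only negated; assign y1 = False.
y3 occurs only positively in the remaining clauses — set y3 = True.
Set y2 = True and propagate.
  then y5 is forced to False.
  then y4 is forced to True.
Set y6 = True and propagate.
  then y8 is forced to False.
For the remaining variables, y7 = True, y9 = False, y10 = True works.
Every clause has at least one true literal under this assignment.

y1 = F  y2 = T  y3 = T  y4 = T  y5 = F  y6 = T  y7 = T  y8 = F  y9 = F  y10 = T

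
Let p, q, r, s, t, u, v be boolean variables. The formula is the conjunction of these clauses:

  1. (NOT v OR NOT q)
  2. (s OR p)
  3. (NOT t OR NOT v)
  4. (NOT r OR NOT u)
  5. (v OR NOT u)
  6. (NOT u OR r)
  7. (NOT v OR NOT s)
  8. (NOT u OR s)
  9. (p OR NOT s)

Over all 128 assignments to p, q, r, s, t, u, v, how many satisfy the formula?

18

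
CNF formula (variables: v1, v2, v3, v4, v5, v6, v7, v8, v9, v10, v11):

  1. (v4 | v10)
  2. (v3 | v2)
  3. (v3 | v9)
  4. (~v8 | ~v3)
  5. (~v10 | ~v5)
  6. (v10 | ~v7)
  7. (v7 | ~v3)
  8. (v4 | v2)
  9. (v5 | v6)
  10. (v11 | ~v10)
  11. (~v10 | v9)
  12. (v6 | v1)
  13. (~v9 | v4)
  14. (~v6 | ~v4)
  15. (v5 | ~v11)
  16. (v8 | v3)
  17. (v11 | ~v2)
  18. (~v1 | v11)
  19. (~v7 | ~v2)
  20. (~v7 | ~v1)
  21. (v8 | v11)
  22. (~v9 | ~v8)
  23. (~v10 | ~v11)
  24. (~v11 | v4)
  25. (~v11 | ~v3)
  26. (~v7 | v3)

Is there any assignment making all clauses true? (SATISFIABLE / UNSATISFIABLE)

v11 = True:
  propagation gives v5=True, v10=False, v4=True, v7=False; an empty clause results — contradiction.
v11 = False:
  propagation gives v10=False, v4=True, v7=False, v3=False; an empty clause results — contradiction.
Every branch closes, so no satisfying assignment exists.

UNSATISFIABLE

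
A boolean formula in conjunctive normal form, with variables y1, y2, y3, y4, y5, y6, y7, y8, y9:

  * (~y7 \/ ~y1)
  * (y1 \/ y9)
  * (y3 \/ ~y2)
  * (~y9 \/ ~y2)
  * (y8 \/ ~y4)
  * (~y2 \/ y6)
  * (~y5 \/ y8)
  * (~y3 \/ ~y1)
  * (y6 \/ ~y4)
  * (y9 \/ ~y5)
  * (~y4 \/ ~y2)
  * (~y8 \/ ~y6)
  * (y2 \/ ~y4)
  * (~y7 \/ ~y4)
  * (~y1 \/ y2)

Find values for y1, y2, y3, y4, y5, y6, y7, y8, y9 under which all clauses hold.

y1 = F, y2 = F, y3 = F, y4 = F, y5 = T, y6 = F, y7 = T, y8 = T, y9 = T

Pure literal: y4 appears only negated; assign y4 = False.
Try y1 = False.
  then y9 is forced to True.
  then y2 is forced to False.
For the remaining variables, y3 = False, y5 = True, y6 = False, y7 = True, y8 = True works.
Check each clause:
  1. (~y7 \/ ~y1) — ~y1 is true.
  2. (y1 \/ y9) — y9 is true.
  3. (~y2 \/ y3) — ~y2 is true.
  4. (~y2 \/ ~y9) — ~y2 is true.
  5. (~y4 \/ y8) — y8 is true.
  6. (~y2 \/ y6) — ~y2 is true.
  7. (~y5 \/ y8) — y8 is true.
  8. (~y1 \/ ~y3) — ~y3 is true.
  9. (y6 \/ ~y4) — ~y4 is true.
  10. (y9 \/ ~y5) — y9 is true.
  11. (~y2 \/ ~y4) — ~y4 is true.
  12. (~y6 \/ ~y8) — ~y6 is true.
  13. (~y4 \/ y2) — ~y4 is true.
  14. (~y7 \/ ~y4) — ~y4 is true.
  15. (y2 \/ ~y1) — ~y1 is true.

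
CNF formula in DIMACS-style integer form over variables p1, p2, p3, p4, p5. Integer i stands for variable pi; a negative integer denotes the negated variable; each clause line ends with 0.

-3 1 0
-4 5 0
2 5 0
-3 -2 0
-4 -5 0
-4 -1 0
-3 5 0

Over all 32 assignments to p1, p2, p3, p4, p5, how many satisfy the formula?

7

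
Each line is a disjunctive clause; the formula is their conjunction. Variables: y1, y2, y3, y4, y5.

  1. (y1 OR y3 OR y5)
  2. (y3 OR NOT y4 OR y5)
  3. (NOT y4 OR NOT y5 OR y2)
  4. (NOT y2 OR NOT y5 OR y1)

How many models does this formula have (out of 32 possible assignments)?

18

Split on y5, then y1.
  y5=T, y1=T: y3 free; 3 ways for (y2,y4) × 2^1 = 6.
  y5=T, y1=F: remaining (y2,y3,y4) ∈ {(F,F,F); (F,T,F)} — 2.
  y5=F, y1=T: y2 free; 3 ways for (y3,y4) × 2^1 = 6.
  y5=F, y1=F: remaining (y2,y3,y4) ∈ {(F,T,F); (F,T,T); (T,T,F); (T,T,T)} — 4.
Total: 6 + 2 + 6 + 4 = 18.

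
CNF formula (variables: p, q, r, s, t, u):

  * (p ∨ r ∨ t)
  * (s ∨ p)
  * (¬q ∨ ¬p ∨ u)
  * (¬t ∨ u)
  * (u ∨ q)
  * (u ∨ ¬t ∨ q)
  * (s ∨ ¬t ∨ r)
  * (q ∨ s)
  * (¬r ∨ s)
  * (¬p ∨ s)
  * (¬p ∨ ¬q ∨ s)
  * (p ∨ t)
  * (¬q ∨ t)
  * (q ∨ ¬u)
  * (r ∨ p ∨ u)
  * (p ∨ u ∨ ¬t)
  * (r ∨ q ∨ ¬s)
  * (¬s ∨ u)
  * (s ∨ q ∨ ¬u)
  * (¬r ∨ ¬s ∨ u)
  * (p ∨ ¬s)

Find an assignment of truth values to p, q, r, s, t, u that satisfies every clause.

Try p = True.
  then s is forced to True.
  then u is forced to True.
  then q is forced to True.
  then t is forced to True.
r is now unconstrained; take r = True.
Every clause has at least one true literal under this assignment.

p = T, q = T, r = T, s = T, t = T, u = T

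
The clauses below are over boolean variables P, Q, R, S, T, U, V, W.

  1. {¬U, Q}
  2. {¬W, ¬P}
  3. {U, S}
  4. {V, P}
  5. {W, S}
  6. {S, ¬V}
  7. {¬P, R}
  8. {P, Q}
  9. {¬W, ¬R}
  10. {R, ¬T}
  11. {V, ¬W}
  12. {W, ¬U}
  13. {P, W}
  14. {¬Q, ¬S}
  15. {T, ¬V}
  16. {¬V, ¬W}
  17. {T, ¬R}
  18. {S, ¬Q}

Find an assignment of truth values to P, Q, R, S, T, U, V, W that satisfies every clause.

P=T  Q=F  R=T  S=T  T=T  U=F  V=T  W=F

Set P = True and propagate.
  then W is forced to False.
  then S is forced to True.
  then R is forced to True.
  then U is forced to False.
  then Q is forced to False.
  then T is forced to True.
V is now unconstrained; take V = True.
Check each clause:
  1. {¬U, Q} — ¬U is true.
  2. {¬W, ¬P} — ¬W is true.
  3. {S, U} — S is true.
  4. {P, V} — P is true.
  5. {W, S} — S is true.
  6. {S, ¬V} — S is true.
  7. {¬P, R} — R is true.
  8. {Q, P} — P is true.
  9. {¬W, ¬R} — ¬W is true.
  10. {R, ¬T} — R is true.
  11. {V, ¬W} — ¬W is true.
  12. {W, ¬U} — ¬U is true.
  13. {P, W} — P is true.
  14. {¬Q, ¬S} — ¬Q is true.
  15. {T, ¬V} — T is true.
  16. {¬W, ¬V} — ¬W is true.
  17. {T, ¬R} — T is true.
  18. {¬Q, S} — S is true.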